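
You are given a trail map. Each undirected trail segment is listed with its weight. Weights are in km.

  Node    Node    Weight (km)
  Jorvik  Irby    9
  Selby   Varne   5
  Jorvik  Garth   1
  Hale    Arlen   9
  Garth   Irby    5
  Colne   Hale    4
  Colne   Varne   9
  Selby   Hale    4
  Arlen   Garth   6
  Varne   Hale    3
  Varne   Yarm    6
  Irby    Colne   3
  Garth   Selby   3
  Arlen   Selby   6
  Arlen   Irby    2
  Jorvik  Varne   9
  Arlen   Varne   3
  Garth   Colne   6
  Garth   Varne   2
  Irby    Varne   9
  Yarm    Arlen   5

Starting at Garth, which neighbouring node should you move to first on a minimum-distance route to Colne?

Colne

Candidate routes:
Garth - Colne: 6 = 6
Garth - Irby - Colne: 5+3 = 8
Cheapest is Garth - Colne at 6 km.
So from Garth the first move is to Colne.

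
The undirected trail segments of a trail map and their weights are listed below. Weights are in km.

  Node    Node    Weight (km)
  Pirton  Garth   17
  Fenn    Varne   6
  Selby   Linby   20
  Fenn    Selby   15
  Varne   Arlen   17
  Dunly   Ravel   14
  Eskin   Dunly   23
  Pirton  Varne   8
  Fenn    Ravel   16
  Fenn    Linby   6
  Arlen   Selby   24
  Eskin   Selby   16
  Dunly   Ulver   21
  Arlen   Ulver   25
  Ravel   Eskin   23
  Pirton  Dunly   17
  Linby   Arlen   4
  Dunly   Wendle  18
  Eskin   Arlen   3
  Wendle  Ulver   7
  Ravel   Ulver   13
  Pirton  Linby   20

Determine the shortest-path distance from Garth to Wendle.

Candidate routes:
Garth–Pirton–Dunly–Ulver–Wendle: 17+17+21+7 = 62
Garth–Pirton–Dunly–Wendle: 17+17+18 = 52
The minimum is 52 km via Garth–Pirton–Dunly–Wendle.

52 km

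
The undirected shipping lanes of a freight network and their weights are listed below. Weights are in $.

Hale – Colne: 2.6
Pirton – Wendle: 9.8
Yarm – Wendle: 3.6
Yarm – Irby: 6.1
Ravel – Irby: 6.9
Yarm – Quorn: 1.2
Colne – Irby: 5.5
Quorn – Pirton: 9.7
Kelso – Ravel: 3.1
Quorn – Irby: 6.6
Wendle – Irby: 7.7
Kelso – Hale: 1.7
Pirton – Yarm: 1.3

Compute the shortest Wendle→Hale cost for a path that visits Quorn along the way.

Shortest Wendle→Quorn: Wendle → Yarm → Quorn = 4.8
Best Quorn to Hale: Quorn → Irby → Colne → Hale costing 14.7
Total via Quorn: 4.8 + 14.7 = $19.5.

$19.5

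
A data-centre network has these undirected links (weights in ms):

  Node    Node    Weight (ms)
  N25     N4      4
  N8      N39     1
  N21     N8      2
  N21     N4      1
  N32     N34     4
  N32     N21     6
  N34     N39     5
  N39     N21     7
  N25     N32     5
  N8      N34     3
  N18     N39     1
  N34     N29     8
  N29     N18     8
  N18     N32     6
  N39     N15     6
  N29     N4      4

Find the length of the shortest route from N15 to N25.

Running Dijkstra from N15:
N15: 0
N39: 6  (via N15)
N18: 7  (via N39)
N8: 7  (via N39)
N21: 9  (via N8)
N34: 10  (via N8)
N4: 10  (via N21)
N32: 13  (via N18)
N29: 14  (via N4)
N25: 14  (via N4)
Shortest route: N15 → N39 → N8 → N21 → N4 → N25 = 14 ms.

14 ms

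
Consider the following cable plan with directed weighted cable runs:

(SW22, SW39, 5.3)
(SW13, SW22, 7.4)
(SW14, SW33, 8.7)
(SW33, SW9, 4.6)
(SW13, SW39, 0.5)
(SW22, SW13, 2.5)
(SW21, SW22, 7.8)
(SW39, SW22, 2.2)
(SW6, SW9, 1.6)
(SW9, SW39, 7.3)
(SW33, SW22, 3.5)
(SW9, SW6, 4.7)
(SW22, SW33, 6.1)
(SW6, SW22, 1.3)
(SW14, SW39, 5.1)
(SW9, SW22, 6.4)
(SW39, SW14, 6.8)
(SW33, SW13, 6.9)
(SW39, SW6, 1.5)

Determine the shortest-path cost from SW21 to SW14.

Running Dijkstra from SW21:
SW21: 0
SW22: 7.8  (via SW21)
SW13: 10.3  (via SW22)
SW39: 10.8  (via SW13)
SW6: 12.3  (via SW39)
SW9: 13.9  (via SW6)
SW33: 13.9  (via SW22)
SW14: 17.6  (via SW39)
Shortest route: SW21–SW22–SW13–SW39–SW14 = 17.6.

17.6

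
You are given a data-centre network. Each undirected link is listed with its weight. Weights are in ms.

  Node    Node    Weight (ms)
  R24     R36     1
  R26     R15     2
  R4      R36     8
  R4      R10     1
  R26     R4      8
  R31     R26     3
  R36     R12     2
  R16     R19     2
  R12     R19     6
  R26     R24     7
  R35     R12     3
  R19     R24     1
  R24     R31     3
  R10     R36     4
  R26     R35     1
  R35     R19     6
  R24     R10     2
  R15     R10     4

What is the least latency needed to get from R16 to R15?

9 ms

Running Dijkstra from R16:
R16: 0
R19: 2  (via R16)
R24: 3  (via R19)
R36: 4  (via R24)
R10: 5  (via R24)
R4: 6  (via R10)
R31: 6  (via R24)
R12: 6  (via R36)
R35: 8  (via R19)
R15: 9  (via R10)
Shortest route: R16 → R19 → R24 → R10 → R15 = 9 ms.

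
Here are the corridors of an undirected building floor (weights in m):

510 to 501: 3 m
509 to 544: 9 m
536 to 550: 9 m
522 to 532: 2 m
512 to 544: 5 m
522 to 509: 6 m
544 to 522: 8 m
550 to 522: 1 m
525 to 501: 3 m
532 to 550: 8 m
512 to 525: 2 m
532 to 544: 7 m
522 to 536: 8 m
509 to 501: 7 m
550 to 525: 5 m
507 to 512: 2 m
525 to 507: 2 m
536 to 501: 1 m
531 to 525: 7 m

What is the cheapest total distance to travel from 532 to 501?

11 m

Candidate routes:
532 → 522 → 550 → 536 → 501: 2+1+9+1 = 13
532 → 522 → 550 → 525 → 501: 2+1+5+3 = 11
532 → 550 → 525 → 501: 8+5+3 = 16
532 → 522 → 509 → 501: 2+6+7 = 15
The minimum is 11 m via 532 → 522 → 550 → 525 → 501.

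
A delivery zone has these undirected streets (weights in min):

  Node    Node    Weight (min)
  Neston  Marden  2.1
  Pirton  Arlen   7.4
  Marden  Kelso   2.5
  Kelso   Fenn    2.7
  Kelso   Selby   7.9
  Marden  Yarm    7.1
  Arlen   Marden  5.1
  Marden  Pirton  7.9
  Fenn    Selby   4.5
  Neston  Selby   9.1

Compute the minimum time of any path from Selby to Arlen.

14.8 min

Settle nodes by increasing distance from Selby:
Selby: 0
Fenn: 4.5  (via Selby)
Kelso: 7.2  (via Fenn)
Neston: 9.1  (via Selby)
Marden: 9.7  (via Kelso)
Arlen: 14.8  (via Marden)
Shortest route: Selby → Fenn → Kelso → Marden → Arlen = 14.8 min.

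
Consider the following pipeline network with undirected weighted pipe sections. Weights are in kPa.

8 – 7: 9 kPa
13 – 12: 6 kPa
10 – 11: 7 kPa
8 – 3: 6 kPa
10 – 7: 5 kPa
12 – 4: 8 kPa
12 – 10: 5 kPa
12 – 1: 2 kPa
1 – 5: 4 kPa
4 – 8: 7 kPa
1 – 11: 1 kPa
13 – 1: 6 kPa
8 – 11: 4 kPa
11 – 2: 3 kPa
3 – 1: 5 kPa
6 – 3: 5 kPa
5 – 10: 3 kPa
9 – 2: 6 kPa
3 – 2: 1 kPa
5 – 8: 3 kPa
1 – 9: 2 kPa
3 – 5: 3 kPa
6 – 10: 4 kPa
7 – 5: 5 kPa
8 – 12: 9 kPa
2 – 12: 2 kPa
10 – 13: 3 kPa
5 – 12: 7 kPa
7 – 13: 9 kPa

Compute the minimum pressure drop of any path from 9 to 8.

7 kPa

Running Dijkstra from 9:
9: 0
1: 2  (via 9)
11: 3  (via 1)
12: 4  (via 1)
2: 6  (via 9)
5: 6  (via 1)
3: 7  (via 1)
8: 7  (via 11)
Shortest route: 9 → 1 → 11 → 8 = 7 kPa.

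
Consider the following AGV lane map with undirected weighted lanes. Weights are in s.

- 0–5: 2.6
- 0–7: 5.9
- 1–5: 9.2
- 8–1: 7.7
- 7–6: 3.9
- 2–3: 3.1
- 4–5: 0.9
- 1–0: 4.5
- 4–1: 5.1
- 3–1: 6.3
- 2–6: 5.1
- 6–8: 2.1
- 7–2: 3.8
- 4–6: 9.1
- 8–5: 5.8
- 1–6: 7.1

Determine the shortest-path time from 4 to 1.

5.1 s

Settle nodes by increasing distance from 4:
4: 0
5: 0.9  (via 4)
0: 3.5  (via 5)
1: 5.1  (via 4)
Shortest route: 4 → 1 = 5.1 s.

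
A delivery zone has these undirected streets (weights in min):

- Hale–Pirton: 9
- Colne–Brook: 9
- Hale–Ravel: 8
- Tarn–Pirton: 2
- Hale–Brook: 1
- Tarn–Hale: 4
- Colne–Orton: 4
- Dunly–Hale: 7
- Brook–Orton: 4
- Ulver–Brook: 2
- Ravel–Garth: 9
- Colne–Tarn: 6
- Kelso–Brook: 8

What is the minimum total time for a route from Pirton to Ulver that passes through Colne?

Best Pirton to Colne: Pirton → Tarn → Colne costing 8
Shortest Colne→Ulver: Colne → Orton → Brook → Ulver = 10
Total via Colne: 8 + 10 = 18 min.

18 min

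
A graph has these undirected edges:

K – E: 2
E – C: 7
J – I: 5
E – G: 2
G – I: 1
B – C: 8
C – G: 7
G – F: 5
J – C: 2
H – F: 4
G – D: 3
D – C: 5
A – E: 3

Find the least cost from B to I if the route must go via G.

Best B to G: B → C → G costing 15
Best G to I: G → I costing 1
Total via G: 15 + 1 = 16.

16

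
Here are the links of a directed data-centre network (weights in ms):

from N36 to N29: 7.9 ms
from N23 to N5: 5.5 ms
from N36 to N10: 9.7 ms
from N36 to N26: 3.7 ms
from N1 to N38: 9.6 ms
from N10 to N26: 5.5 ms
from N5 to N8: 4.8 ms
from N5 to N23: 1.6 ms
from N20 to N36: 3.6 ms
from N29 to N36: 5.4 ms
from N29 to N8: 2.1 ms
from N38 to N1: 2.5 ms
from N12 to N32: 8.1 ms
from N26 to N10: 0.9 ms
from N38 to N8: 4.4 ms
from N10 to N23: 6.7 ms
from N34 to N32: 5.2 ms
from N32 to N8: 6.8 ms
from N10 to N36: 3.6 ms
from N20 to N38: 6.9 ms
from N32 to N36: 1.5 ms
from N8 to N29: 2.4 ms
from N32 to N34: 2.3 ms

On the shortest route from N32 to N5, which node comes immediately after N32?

Compare a few routes:
N32 → N36 → N26 → N10 → N23 → N5: 1.5+3.7+0.9+6.7+5.5 = 18.3
N32 → N8 → N29 → N36 → N26 → N10 → N23 → N5: 6.8+2.4+5.4+3.7+0.9+6.7+5.5 = 31.4
N32 → N36 → N10 → N23 → N5: 1.5+9.7+6.7+5.5 = 23.4
The minimum is 18.3 ms via N32 → N36 → N26 → N10 → N23 → N5.
So from N32 the first move is to N36.

N36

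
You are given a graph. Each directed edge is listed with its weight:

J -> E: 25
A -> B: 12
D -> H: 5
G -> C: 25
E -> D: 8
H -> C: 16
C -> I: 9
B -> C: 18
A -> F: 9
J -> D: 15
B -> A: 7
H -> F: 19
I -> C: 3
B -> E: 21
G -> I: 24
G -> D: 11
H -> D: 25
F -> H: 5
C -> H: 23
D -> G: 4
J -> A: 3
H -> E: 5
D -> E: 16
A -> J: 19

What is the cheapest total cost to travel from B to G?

33

Settle nodes by increasing distance from B:
B: 0
A: 7  (via B)
F: 16  (via A)
C: 18  (via B)
E: 21  (via B)
H: 21  (via F)
J: 26  (via A)
I: 27  (via C)
D: 29  (via E)
G: 33  (via D)
Shortest route: B–E–D–G = 33.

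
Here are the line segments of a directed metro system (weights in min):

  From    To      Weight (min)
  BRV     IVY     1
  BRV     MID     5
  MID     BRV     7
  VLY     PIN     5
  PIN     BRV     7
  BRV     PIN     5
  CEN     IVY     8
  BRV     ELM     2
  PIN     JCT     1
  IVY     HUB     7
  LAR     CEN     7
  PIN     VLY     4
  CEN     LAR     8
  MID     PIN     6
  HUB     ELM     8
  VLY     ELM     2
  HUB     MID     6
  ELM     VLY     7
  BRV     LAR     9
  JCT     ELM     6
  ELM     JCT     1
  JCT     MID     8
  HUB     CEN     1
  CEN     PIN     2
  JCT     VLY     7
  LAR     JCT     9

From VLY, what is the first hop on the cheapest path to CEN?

Compare a few routes:
VLY → PIN → BRV → IVY → HUB → CEN: 5+7+1+7+1 = 21
VLY → ELM → JCT → MID → BRV → IVY → HUB → CEN: 2+1+8+7+1+7+1 = 27
Cheapest is VLY → PIN → BRV → IVY → HUB → CEN at 21 min.
So from VLY the first move is to PIN.

PIN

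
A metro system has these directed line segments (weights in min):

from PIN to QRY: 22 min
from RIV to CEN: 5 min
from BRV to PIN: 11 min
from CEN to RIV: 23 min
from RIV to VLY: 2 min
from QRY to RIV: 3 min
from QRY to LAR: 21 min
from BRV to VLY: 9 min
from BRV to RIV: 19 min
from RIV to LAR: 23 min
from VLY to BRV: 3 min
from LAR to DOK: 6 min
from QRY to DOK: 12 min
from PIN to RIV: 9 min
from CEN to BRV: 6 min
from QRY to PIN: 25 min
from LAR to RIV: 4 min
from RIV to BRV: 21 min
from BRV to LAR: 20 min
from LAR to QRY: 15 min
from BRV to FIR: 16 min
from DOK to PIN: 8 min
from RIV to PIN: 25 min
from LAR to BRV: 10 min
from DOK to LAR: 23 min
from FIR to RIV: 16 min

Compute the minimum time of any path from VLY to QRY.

Enumerating some paths:
VLY - BRV - LAR - DOK - PIN - QRY: 3+20+6+8+22 = 59
VLY - BRV - LAR - QRY: 3+20+15 = 38
VLY - BRV - PIN - QRY: 3+11+22 = 36
The minimum is 36 min via VLY - BRV - PIN - QRY.

36 min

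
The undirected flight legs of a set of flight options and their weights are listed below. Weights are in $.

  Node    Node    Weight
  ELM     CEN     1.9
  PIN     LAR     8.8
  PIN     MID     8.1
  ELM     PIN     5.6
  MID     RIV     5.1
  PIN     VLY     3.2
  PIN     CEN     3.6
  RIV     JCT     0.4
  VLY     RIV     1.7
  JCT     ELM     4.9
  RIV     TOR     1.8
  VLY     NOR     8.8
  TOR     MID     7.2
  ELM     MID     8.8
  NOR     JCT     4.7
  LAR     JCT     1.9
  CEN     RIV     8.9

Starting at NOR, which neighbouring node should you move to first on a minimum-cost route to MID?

JCT

Enumerating some paths:
NOR → JCT → RIV → TOR → MID: 4.7+0.4+1.8+7.2 = 14.1
NOR → JCT → RIV → MID: 4.7+0.4+5.1 = 10.2
The minimum is $10.2 via NOR → JCT → RIV → MID.
So from NOR the first move is to JCT.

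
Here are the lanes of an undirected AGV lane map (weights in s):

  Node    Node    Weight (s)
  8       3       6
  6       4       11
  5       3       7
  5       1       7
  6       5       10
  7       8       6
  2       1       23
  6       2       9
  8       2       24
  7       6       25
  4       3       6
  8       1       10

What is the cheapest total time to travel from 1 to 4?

20 s

Enumerating some paths:
1 → 5 → 6 → 4: 7+10+11 = 28
1 → 5 → 3 → 4: 7+7+6 = 20
1 → 8 → 3 → 4: 10+6+6 = 22
The minimum is 20 s via 1 → 5 → 3 → 4.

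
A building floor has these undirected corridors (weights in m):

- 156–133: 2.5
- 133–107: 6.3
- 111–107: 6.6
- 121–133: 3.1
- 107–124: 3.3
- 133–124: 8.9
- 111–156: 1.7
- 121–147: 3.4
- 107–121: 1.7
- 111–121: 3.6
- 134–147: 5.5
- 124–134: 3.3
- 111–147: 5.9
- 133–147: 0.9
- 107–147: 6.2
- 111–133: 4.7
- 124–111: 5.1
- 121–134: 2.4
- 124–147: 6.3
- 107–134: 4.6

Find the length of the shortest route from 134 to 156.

Shortest distances from 134:
134: 0
121: 2.4  (via 134)
124: 3.3  (via 134)
107: 4.1  (via 121)
147: 5.5  (via 134)
133: 5.5  (via 121)
111: 6  (via 121)
156: 7.7  (via 111)
Shortest route: 134–121–111–156 = 7.7 m.

7.7 m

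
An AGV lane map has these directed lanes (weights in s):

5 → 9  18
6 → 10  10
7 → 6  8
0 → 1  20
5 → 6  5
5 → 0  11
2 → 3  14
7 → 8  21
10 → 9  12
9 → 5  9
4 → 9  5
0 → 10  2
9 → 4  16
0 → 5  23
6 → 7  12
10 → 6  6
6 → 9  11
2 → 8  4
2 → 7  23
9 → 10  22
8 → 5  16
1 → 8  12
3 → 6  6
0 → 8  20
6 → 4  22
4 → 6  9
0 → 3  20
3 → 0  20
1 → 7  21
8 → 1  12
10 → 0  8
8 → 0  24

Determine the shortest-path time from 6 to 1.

38 s

Shortest distances from 6:
6: 0
10: 10  (via 6)
9: 11  (via 6)
7: 12  (via 6)
0: 18  (via 10)
5: 20  (via 9)
4: 22  (via 6)
8: 33  (via 7)
1: 38  (via 0)
Shortest route: 6–10–0–1 = 38 s.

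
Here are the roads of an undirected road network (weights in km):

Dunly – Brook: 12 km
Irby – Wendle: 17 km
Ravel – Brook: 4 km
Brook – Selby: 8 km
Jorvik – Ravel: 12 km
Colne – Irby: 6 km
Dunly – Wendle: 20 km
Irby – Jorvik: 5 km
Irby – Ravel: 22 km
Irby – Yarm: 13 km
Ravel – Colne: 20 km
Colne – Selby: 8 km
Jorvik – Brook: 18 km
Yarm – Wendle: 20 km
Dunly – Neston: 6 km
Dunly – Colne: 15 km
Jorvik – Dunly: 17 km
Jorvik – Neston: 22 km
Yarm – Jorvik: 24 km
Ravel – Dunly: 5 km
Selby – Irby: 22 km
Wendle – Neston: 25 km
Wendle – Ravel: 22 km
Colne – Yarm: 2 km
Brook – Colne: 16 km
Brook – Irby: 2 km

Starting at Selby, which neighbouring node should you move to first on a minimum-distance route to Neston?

Compare a few routes:
Selby - Brook - Dunly - Neston: 8+12+6 = 26
Selby - Brook - Ravel - Dunly - Neston: 8+4+5+6 = 23
Selby - Colne - Dunly - Neston: 8+15+6 = 29
Selby - Colne - Irby - Brook - Ravel - Dunly - Neston: 8+6+2+4+5+6 = 31
Cheapest is Selby - Brook - Ravel - Dunly - Neston at 23 km.
So from Selby the first move is to Brook.

Brook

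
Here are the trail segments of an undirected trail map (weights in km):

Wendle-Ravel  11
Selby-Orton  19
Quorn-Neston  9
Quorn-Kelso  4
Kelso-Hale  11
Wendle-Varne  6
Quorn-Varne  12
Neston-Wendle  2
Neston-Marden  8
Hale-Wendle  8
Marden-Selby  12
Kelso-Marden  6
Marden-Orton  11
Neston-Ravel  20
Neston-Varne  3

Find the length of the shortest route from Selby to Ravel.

Settle nodes by increasing distance from Selby:
Selby: 0
Marden: 12  (via Selby)
Kelso: 18  (via Marden)
Orton: 19  (via Selby)
Neston: 20  (via Marden)
Quorn: 22  (via Kelso)
Wendle: 22  (via Neston)
Varne: 23  (via Neston)
Hale: 29  (via Kelso)
Ravel: 33  (via Wendle)
Shortest route: Selby–Marden–Neston–Wendle–Ravel = 33 km.

33 km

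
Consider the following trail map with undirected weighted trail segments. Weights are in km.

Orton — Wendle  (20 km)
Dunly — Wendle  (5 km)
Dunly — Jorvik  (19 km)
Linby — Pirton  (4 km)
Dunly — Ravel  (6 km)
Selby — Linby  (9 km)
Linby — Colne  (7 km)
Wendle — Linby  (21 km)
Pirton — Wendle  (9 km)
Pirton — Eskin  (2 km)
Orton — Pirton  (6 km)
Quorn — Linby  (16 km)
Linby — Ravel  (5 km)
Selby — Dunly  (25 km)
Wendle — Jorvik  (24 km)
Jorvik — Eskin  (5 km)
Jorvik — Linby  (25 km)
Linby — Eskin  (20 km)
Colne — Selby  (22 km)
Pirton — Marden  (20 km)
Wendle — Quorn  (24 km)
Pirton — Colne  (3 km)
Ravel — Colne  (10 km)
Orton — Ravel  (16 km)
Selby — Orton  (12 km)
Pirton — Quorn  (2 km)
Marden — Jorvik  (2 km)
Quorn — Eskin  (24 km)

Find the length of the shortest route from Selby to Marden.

22 km

Compare a few routes:
Selby–Linby–Pirton–Eskin–Jorvik–Marden: 9+4+2+5+2 = 22
Selby–Orton–Pirton–Eskin–Jorvik–Marden: 12+6+2+5+2 = 27
The minimum is 22 km via Selby–Linby–Pirton–Eskin–Jorvik–Marden.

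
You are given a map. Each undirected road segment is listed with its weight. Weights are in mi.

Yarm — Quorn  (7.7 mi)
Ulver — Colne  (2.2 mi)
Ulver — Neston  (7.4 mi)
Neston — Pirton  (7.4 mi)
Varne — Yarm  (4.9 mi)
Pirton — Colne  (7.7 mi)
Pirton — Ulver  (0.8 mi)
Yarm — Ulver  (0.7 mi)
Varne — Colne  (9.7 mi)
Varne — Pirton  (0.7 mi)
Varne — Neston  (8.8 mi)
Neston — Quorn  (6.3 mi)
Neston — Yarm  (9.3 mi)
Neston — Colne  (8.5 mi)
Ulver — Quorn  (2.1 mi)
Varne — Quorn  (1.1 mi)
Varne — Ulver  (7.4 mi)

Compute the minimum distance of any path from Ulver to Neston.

7.4 mi

Shortest distances from Ulver:
Ulver: 0
Yarm: 0.7  (via Ulver)
Pirton: 0.8  (via Ulver)
Varne: 1.5  (via Pirton)
Quorn: 2.1  (via Ulver)
Colne: 2.2  (via Ulver)
Neston: 7.4  (via Ulver)
Shortest route: Ulver → Neston = 7.4 mi.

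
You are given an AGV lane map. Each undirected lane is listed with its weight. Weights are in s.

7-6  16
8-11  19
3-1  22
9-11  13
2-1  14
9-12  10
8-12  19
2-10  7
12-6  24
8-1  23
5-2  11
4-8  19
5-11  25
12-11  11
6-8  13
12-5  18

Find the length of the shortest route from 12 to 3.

Compare a few routes:
12–5–2–1–3: 18+11+14+22 = 65
12–8–1–3: 19+23+22 = 64
12–11–8–1–3: 11+19+23+22 = 75
Cheapest is 12–8–1–3 at 64 s.

64 s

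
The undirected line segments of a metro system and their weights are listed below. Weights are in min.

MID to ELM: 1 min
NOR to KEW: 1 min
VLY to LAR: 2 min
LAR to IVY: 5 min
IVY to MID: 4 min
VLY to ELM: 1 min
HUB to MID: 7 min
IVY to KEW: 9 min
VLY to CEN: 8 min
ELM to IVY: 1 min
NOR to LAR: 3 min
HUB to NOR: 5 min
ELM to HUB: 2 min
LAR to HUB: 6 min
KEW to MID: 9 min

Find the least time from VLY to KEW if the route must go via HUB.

Shortest VLY→HUB: VLY → ELM → HUB = 3
Shortest HUB→KEW: HUB → NOR → KEW = 6
Total via HUB: 3 + 6 = 9 min.

9 min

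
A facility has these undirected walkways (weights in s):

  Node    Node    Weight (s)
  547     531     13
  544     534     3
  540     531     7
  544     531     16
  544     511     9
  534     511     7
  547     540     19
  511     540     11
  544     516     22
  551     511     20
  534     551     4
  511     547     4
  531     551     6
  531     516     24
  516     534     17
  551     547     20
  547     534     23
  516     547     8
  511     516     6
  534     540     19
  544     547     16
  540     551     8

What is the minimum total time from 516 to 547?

Running Dijkstra from 516:
516: 0
511: 6  (via 516)
547: 8  (via 516)
Shortest route: 516–547 = 8 s.

8 s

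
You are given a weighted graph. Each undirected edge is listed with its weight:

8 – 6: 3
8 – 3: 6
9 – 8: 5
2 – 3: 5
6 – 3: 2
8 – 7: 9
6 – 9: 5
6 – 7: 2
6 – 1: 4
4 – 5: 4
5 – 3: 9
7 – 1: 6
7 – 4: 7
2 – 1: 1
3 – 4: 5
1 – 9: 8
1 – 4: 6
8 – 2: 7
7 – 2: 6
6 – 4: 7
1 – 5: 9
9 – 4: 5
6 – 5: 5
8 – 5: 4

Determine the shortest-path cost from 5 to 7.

Enumerating some paths:
5–6–7: 5+2 = 7
5–4–7: 4+7 = 11
5–3–6–7: 9+2+2 = 13
5–8–6–7: 4+3+2 = 9
Cheapest is 5–6–7 at 7.

7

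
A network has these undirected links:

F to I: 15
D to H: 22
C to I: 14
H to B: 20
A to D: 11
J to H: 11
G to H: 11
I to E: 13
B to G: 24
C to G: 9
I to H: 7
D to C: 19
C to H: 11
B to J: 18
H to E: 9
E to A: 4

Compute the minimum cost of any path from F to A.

Running Dijkstra from F:
F: 0
I: 15  (via F)
H: 22  (via I)
E: 28  (via I)
C: 29  (via I)
A: 32  (via E)
Shortest route: F → I → E → A = 32.

32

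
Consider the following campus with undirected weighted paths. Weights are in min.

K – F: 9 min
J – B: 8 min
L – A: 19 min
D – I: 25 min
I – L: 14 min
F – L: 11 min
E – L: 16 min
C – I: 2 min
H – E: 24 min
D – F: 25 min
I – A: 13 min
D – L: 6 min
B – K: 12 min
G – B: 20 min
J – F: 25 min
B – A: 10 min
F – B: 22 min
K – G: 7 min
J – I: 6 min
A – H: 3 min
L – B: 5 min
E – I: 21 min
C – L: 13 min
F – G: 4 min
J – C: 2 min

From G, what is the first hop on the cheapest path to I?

F

Candidate routes:
G - F - L - C - I: 4+11+13+2 = 30
G - F - L - I: 4+11+14 = 29
The minimum is 29 min via G - F - L - I.
So from G the first move is to F.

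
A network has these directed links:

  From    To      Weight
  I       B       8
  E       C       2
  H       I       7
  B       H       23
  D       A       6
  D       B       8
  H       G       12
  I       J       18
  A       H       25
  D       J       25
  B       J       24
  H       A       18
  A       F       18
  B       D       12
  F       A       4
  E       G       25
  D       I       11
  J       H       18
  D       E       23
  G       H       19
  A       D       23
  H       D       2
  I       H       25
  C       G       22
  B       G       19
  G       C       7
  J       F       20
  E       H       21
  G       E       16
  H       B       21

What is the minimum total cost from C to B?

51

Settle nodes by increasing distance from C:
C: 0
G: 22  (via C)
E: 38  (via G)
H: 41  (via G)
D: 43  (via H)
I: 48  (via H)
A: 49  (via D)
B: 51  (via D)
Shortest route: C → G → H → D → B = 51.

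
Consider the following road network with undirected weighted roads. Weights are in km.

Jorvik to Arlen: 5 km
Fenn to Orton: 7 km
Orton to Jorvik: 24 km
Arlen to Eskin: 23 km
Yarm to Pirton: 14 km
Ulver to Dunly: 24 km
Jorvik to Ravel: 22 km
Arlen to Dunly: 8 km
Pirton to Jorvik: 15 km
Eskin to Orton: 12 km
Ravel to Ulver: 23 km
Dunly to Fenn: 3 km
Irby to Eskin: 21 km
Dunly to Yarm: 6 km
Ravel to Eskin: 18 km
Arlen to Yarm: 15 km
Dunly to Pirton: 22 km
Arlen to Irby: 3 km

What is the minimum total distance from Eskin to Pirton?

Candidate routes:
Eskin–Orton–Fenn–Dunly–Yarm–Pirton: 12+7+3+6+14 = 42
Eskin–Arlen–Jorvik–Pirton: 23+5+15 = 43
The minimum is 42 km via Eskin–Orton–Fenn–Dunly–Yarm–Pirton.

42 km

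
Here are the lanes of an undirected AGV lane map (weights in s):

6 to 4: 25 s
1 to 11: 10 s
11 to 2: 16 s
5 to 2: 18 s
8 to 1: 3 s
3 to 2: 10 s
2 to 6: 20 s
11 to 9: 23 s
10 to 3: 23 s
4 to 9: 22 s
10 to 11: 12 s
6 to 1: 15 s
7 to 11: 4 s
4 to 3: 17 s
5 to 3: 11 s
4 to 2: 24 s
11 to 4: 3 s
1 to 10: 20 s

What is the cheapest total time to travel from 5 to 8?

Enumerating some paths:
5 - 2 - 11 - 1 - 8: 18+16+10+3 = 47
5 - 3 - 2 - 11 - 1 - 8: 11+10+16+10+3 = 50
5 - 3 - 4 - 11 - 1 - 8: 11+17+3+10+3 = 44
Cheapest is 5 - 3 - 4 - 11 - 1 - 8 at 44 s.

44 s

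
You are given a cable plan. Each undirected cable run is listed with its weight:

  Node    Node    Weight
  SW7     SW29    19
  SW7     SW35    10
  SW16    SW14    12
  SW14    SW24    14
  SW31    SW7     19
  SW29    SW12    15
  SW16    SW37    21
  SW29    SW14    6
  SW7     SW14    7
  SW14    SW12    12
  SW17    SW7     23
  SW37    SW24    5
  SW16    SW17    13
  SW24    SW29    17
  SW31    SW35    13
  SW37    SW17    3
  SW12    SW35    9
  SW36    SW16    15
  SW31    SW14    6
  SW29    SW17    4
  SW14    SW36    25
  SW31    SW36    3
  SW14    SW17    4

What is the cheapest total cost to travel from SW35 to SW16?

29

Shortest distances from SW35:
SW35: 0
SW12: 9  (via SW35)
SW7: 10  (via SW35)
SW31: 13  (via SW35)
SW36: 16  (via SW31)
SW14: 17  (via SW7)
SW17: 21  (via SW14)
SW29: 23  (via SW14)
SW37: 24  (via SW17)
SW24: 29  (via SW37)
SW16: 29  (via SW14)
Shortest route: SW35–SW7–SW14–SW16 = 29.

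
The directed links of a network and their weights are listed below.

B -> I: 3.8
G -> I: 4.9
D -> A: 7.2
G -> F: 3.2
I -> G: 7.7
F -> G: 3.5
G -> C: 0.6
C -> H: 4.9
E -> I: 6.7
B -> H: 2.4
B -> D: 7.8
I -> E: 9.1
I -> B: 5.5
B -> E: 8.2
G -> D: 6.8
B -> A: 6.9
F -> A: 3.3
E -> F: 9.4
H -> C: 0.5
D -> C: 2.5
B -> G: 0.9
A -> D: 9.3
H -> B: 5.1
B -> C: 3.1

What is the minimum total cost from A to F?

25.9

Shortest distances from A:
A: 0
D: 9.3  (via A)
C: 11.8  (via D)
H: 16.7  (via C)
B: 21.8  (via H)
G: 22.7  (via B)
I: 25.6  (via B)
F: 25.9  (via G)
Shortest route: A–D–C–H–B–G–F = 25.9.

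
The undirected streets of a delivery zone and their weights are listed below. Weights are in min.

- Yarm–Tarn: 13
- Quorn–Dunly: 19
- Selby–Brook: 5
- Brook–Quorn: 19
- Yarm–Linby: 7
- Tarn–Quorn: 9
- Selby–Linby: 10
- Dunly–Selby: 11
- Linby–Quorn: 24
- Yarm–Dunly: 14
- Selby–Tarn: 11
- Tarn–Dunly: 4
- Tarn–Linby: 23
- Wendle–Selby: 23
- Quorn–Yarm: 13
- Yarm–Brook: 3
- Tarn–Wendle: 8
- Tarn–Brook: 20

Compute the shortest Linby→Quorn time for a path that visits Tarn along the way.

Best Linby to Tarn: Linby → Yarm → Tarn costing 20
Best Tarn to Quorn: Tarn → Quorn costing 9
Total via Tarn: 20 + 9 = 29 min.

29 min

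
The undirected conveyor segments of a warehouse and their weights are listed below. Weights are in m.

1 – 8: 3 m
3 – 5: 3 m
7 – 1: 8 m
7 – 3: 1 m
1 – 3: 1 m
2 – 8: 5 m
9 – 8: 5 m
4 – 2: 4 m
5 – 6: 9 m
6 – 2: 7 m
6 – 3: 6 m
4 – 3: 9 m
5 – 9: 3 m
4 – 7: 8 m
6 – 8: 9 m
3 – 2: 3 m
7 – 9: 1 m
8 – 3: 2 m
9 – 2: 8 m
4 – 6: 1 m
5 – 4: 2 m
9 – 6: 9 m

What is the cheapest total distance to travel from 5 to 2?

Enumerating some paths:
5 → 3 → 8 → 2: 3+2+5 = 10
5 → 4 → 2: 2+4 = 6
5 → 9 → 7 → 3 → 2: 3+1+1+3 = 8
5 → 4 → 6 → 2: 2+1+7 = 10
The minimum is 6 m via 5 → 4 → 2.

6 m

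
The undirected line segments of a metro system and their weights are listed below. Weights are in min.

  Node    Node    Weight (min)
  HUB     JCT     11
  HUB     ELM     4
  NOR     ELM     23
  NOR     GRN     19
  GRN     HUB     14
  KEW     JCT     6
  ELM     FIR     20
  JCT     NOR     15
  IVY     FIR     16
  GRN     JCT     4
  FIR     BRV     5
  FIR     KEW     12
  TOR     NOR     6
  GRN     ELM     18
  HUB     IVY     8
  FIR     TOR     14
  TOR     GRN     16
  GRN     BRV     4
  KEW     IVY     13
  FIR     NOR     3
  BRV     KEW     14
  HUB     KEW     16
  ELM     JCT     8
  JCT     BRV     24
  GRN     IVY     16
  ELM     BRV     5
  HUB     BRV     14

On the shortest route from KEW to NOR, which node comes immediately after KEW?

Candidate routes:
KEW–BRV–FIR–NOR: 14+5+3 = 22
KEW–JCT–GRN–BRV–FIR–NOR: 6+4+4+5+3 = 22
KEW–JCT–NOR: 6+15 = 21
KEW–FIR–NOR: 12+3 = 15
The minimum is 15 min via KEW–FIR–NOR.
So from KEW the first move is to FIR.

FIR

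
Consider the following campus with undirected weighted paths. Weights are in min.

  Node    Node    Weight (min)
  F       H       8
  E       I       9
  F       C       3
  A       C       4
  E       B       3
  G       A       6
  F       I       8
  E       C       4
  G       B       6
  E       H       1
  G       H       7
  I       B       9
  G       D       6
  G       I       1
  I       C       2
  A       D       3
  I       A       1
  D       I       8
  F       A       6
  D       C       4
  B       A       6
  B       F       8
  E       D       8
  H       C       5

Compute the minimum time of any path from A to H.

8 min

Compare a few routes:
A–I–G–H: 1+1+7 = 9
A–I–C–H: 1+2+5 = 8
A–C–E–H: 4+4+1 = 9
The minimum is 8 min via A–I–C–H.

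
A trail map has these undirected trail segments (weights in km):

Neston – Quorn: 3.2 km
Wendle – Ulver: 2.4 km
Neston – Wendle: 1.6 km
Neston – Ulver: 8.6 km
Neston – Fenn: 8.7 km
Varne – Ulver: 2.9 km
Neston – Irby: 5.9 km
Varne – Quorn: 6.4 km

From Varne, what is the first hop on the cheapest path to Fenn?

Ulver

Candidate routes:
Varne–Ulver–Wendle–Neston–Fenn: 2.9+2.4+1.6+8.7 = 15.6
Varne–Quorn–Neston–Fenn: 6.4+3.2+8.7 = 18.3
Cheapest is Varne–Ulver–Wendle–Neston–Fenn at 15.6 km.
So from Varne the first move is to Ulver.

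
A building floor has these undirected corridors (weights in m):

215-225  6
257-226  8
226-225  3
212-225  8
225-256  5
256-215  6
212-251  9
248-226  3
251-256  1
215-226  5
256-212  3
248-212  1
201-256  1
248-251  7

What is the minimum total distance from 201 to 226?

Compare a few routes:
201–256–215–226: 1+6+5 = 12
201–256–225–226: 1+5+3 = 9
201–256–212–248–226: 1+3+1+3 = 8
201–256–251–248–226: 1+1+7+3 = 12
The minimum is 8 m via 201–256–212–248–226.

8 m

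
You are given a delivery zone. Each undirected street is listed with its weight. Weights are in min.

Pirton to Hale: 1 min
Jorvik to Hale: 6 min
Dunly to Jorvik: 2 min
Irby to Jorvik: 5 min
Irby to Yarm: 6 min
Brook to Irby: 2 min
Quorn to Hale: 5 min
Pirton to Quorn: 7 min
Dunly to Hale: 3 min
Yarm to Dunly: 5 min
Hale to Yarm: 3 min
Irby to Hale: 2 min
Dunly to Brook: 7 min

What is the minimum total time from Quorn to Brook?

9 min

Shortest distances from Quorn:
Quorn: 0
Hale: 5  (via Quorn)
Pirton: 6  (via Hale)
Irby: 7  (via Hale)
Dunly: 8  (via Hale)
Yarm: 8  (via Hale)
Brook: 9  (via Irby)
Shortest route: Quorn–Hale–Irby–Brook = 9 min.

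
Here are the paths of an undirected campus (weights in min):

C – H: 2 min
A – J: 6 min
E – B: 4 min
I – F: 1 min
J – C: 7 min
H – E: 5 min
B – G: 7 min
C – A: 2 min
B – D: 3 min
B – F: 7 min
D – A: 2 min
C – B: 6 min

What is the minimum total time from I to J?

Compare a few routes:
I - F - B - D - A - C - J: 1+7+3+2+2+7 = 22
I - F - B - C - J: 1+7+6+7 = 21
I - F - B - D - A - J: 1+7+3+2+6 = 19
Cheapest is I - F - B - D - A - J at 19 min.

19 min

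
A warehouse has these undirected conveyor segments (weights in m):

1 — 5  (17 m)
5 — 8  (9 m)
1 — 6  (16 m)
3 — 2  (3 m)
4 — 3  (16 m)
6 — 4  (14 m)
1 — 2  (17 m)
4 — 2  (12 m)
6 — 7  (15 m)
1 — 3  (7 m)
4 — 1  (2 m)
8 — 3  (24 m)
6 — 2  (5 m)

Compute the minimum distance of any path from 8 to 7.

47 m

Shortest distances from 8:
8: 0
5: 9  (via 8)
3: 24  (via 8)
1: 26  (via 5)
2: 27  (via 3)
4: 28  (via 1)
6: 32  (via 2)
7: 47  (via 6)
Shortest route: 8–3–2–6–7 = 47 m.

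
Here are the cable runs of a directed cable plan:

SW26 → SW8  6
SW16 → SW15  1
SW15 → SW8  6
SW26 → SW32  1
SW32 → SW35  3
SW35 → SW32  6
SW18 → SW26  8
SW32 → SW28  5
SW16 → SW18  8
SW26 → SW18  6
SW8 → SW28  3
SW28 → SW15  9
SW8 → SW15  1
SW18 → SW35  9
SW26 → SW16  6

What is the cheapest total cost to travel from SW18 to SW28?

14

Candidate routes:
SW18–SW26–SW8–SW28: 8+6+3 = 17
SW18–SW26–SW32–SW28: 8+1+5 = 14
SW18–SW35–SW32–SW28: 9+6+5 = 20
Cheapest is SW18–SW26–SW32–SW28 at 14.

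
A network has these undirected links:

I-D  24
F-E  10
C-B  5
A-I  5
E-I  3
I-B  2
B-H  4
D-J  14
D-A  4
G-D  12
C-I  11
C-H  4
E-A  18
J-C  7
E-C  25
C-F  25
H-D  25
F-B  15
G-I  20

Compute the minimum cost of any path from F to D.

Enumerating some paths:
F - E - I - D: 10+3+24 = 37
F - B - I - A - D: 15+2+5+4 = 26
F - E - A - D: 10+18+4 = 32
F - E - I - A - D: 10+3+5+4 = 22
The minimum is 22 via F - E - I - A - D.

22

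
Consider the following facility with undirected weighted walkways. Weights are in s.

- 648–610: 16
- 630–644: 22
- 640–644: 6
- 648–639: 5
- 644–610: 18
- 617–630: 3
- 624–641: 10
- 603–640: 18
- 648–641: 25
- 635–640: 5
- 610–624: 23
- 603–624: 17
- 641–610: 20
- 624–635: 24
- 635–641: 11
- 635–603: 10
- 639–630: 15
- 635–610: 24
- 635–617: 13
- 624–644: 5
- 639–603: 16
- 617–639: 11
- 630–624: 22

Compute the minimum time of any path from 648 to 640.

Shortest distances from 648:
648: 0
639: 5  (via 648)
617: 16  (via 639)
610: 16  (via 648)
630: 19  (via 617)
603: 21  (via 639)
641: 25  (via 648)
635: 29  (via 617)
644: 34  (via 610)
640: 34  (via 635)
Shortest route: 648 → 639 → 617 → 635 → 640 = 34 s.

34 s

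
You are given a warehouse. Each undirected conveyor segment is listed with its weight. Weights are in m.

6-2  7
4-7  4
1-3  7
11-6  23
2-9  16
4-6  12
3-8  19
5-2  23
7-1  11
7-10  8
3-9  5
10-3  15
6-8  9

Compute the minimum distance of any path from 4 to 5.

Settle nodes by increasing distance from 4:
4: 0
7: 4  (via 4)
6: 12  (via 4)
10: 12  (via 7)
1: 15  (via 7)
2: 19  (via 6)
8: 21  (via 6)
3: 22  (via 1)
9: 27  (via 3)
11: 35  (via 6)
5: 42  (via 2)
Shortest route: 4 → 6 → 2 → 5 = 42 m.

42 m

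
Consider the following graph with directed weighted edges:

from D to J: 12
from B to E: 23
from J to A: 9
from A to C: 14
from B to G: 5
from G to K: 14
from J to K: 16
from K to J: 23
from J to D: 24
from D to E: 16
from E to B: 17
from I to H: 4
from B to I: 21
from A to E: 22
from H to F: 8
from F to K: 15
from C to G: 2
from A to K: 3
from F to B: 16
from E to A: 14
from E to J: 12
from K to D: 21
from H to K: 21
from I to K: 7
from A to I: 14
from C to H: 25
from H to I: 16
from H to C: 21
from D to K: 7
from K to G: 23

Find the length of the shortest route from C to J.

39

Running Dijkstra from C:
C: 0
G: 2  (via C)
K: 16  (via G)
H: 25  (via C)
F: 33  (via H)
D: 37  (via K)
J: 39  (via K)
Shortest route: C → G → K → J = 39.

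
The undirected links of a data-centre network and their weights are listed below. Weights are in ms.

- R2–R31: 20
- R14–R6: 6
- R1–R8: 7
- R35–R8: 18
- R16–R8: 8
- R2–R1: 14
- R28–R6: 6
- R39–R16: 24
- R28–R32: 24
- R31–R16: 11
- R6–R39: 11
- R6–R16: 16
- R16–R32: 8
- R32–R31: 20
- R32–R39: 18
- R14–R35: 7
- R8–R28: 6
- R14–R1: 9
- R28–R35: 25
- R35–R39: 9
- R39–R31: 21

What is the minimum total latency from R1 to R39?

25 ms

Settle nodes by increasing distance from R1:
R1: 0
R8: 7  (via R1)
R14: 9  (via R1)
R28: 13  (via R8)
R2: 14  (via R1)
R6: 15  (via R14)
R16: 15  (via R8)
R35: 16  (via R14)
R32: 23  (via R16)
R39: 25  (via R35)
Shortest route: R1 → R14 → R35 → R39 = 25 ms.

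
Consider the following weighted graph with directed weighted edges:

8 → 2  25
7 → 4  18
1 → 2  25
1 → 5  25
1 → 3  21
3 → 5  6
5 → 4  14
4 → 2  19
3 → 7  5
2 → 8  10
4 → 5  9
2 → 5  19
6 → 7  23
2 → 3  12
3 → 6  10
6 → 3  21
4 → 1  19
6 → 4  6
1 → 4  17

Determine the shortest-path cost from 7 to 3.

Compare a few routes:
7–4–2–3: 18+19+12 = 49
7–4–1–3: 18+19+21 = 58
The minimum is 49 via 7–4–2–3.

49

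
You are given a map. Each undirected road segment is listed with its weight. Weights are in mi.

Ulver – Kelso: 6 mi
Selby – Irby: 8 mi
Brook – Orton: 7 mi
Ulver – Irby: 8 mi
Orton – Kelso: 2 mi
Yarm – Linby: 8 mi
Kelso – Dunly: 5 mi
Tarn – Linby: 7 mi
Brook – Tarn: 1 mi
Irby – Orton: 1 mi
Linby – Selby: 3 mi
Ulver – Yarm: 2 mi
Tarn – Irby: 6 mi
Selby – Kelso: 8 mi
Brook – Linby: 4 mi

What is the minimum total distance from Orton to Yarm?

Running Dijkstra from Orton:
Orton: 0
Irby: 1  (via Orton)
Kelso: 2  (via Orton)
Brook: 7  (via Orton)
Tarn: 7  (via Irby)
Dunly: 7  (via Kelso)
Ulver: 8  (via Kelso)
Selby: 9  (via Irby)
Yarm: 10  (via Ulver)
Shortest route: Orton → Kelso → Ulver → Yarm = 10 mi.

10 mi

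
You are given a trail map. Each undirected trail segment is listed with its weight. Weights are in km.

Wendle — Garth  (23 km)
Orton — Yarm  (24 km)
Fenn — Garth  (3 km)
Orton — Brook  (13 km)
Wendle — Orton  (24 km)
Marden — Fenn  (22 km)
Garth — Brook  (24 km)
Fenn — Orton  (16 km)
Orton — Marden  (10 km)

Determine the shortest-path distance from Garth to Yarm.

43 km

Candidate routes:
Garth–Fenn–Marden–Orton–Yarm: 3+22+10+24 = 59
Garth–Brook–Orton–Yarm: 24+13+24 = 61
Garth–Wendle–Orton–Yarm: 23+24+24 = 71
Garth–Fenn–Orton–Yarm: 3+16+24 = 43
The minimum is 43 km via Garth–Fenn–Orton–Yarm.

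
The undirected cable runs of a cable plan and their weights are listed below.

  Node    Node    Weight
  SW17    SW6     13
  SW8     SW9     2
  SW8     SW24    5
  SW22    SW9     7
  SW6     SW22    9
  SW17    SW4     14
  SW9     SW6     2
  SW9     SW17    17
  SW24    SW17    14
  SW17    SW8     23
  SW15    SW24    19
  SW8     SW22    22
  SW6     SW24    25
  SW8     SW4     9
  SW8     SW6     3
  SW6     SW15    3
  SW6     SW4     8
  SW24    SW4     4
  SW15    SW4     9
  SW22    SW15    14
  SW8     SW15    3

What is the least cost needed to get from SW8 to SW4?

9

Enumerating some paths:
SW8 - SW4: 9 = 9
SW8 - SW6 - SW4: 3+8 = 11
SW8 - SW15 - SW4: 3+9 = 12
The minimum is 9 via SW8 - SW4.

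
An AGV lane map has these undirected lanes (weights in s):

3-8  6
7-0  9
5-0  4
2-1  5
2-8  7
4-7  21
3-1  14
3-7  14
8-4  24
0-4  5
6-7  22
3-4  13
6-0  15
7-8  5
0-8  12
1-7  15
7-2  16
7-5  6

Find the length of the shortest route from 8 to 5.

11 s

Candidate routes:
8–0–5: 12+4 = 16
8–7–5: 5+6 = 11
8–7–0–5: 5+9+4 = 18
Cheapest is 8–7–5 at 11 s.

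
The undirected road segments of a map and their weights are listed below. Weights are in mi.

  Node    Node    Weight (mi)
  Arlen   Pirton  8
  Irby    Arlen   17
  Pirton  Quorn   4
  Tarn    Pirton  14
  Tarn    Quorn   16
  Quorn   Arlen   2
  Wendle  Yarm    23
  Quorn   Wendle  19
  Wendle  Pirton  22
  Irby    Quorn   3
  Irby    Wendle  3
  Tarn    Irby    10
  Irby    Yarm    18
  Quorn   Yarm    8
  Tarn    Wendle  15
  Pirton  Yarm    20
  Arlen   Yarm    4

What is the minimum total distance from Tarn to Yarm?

Compare a few routes:
Tarn → Irby → Quorn → Yarm: 10+3+8 = 21
Tarn → Irby → Quorn → Arlen → Yarm: 10+3+2+4 = 19
Tarn → Quorn → Arlen → Yarm: 16+2+4 = 22
The minimum is 19 mi via Tarn → Irby → Quorn → Arlen → Yarm.

19 mi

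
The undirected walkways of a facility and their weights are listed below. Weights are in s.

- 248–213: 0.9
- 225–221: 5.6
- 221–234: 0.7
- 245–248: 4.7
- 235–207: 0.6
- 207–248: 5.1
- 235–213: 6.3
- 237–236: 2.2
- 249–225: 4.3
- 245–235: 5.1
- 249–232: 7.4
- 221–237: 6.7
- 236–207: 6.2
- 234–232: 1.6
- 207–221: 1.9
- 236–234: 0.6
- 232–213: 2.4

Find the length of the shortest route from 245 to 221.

7.6 s

Shortest distances from 245:
245: 0
248: 4.7  (via 245)
235: 5.1  (via 245)
213: 5.6  (via 248)
207: 5.7  (via 235)
221: 7.6  (via 207)
Shortest route: 245 → 235 → 207 → 221 = 7.6 s.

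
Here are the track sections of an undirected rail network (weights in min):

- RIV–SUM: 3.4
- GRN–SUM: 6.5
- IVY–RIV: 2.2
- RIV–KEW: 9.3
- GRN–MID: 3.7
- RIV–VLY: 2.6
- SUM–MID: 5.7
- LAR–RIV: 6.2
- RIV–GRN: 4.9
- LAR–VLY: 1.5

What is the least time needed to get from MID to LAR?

12.7 min

Settle nodes by increasing distance from MID:
MID: 0
GRN: 3.7  (via MID)
SUM: 5.7  (via MID)
RIV: 8.6  (via GRN)
IVY: 10.8  (via RIV)
VLY: 11.2  (via RIV)
LAR: 12.7  (via VLY)
Shortest route: MID–GRN–RIV–VLY–LAR = 12.7 min.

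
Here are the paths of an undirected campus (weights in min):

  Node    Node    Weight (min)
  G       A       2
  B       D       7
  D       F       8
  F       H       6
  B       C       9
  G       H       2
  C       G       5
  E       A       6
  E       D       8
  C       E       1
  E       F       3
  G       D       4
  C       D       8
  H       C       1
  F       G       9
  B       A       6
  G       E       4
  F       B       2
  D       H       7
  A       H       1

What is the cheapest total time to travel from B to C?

6 min

Enumerating some paths:
B - C: 9 = 9
B - F - E - C: 2+3+1 = 6
B - A - H - C: 6+1+1 = 8
Cheapest is B - F - E - C at 6 min.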